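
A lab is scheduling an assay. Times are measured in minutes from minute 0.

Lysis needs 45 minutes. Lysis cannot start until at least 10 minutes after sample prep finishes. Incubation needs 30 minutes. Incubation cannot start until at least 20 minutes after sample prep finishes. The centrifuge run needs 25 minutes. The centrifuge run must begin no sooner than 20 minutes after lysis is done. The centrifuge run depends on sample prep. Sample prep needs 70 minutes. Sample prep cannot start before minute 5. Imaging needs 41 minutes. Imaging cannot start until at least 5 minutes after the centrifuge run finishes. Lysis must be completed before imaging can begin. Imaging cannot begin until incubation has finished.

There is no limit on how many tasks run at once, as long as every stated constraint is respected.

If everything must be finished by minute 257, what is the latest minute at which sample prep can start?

41

Nothing follows imaging; the deadline of minute 257 is its only limit. It must start by 257 − 41 = minute 216.
The centrifuge run has to be done before imaging (must start by minute 216, minus 5-minute gap → minute 211). That means finishing by minute 211, i.e. starting by 211 − 25 = minute 186.
Lysis has several dependents: the centrifuge run (must start by minute 186, minus 20-minute gap → minute 166); imaging (must start by minute 216). The earliest of those limits is minute 166, so lysis must start by 166 − 45 = minute 121.
Since imaging (must start by minute 216) depends on it, incubation must finish by minute 216. Backing off its 30-minute duration gives a latest start of minute 186.
Sample prep must finish in time for lysis (must start by minute 121, minus 10-minute gap → minute 111); incubation (must start by minute 186, minus 20-minute gap → minute 166); the centrifuge run (must start by minute 186). The tightest is minute 111, so sample prep must start by 111 − 70 = minute 41.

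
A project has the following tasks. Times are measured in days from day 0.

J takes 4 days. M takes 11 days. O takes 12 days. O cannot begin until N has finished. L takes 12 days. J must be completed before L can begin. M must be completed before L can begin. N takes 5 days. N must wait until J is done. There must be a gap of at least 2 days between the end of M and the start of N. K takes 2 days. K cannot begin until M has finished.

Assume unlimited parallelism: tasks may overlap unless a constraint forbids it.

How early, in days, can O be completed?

30

M can start immediately at day 0; it finishes at day 11.
J can start immediately at day 0; it finishes at day 4.
N has to wait for J (finishes day 4); M (finishes day 11, plus 2-day gap → day 13). The latest of these is day 13, so N runs day 13 to 13 + 5 = day 18.
After N (finishes day 18), O can start at day 18 and finishes at day 30.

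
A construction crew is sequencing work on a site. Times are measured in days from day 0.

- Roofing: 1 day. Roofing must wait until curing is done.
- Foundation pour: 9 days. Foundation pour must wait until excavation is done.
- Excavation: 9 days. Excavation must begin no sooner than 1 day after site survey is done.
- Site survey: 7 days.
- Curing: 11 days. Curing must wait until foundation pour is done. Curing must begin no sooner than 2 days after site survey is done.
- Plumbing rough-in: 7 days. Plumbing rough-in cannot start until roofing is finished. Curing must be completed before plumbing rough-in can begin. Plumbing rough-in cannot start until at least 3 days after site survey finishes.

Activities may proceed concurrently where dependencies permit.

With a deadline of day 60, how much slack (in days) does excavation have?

15

Site survey can start immediately at day 0; it finishes at day 7.
After site survey (finishes day 7, plus 1-day gap → day 8), excavation can start at day 8 and finishes at day 17.

Working backward from the deadline:
Plumbing rough-in has no dependents, so it just needs to finish by day 60. Starting by 60 − 7 = day 53 achieves that.
Roofing must finish before plumbing rough-in (must start by day 53). With a 1-day duration, roofing must start by 53 − 1 = day 52.
Curing feeds roofing (must start by day 52); plumbing rough-in (must start by day 53). Taking the minimum, curing must finish by day 52 and start by 52 − 11 = day 41.
Since curing (must start by day 41) depends on it, foundation pour must finish by day 41. Backing off its 9-day duration gives a latest start of day 32.
Excavation must finish before foundation pour (must start by day 32). With a 9-day duration, excavation must start by 32 − 9 = day 23.
So excavation can start as early as day 8 and as late as day 23, giving 23 − 8 = 15 days of slack.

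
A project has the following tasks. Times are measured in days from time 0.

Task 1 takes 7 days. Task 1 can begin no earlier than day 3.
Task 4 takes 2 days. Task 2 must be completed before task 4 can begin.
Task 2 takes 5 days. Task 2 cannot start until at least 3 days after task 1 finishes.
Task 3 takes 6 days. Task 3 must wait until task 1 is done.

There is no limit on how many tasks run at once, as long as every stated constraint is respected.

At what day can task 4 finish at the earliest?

Task 1 waits on its own release at day 3, so it starts at day 3 and finishes at 3 + 7 = day 10.
Task 2 cannot begin until task 1 (finishes day 10, plus 3-day gap → day 13). It runs from day 13 to 13 + 5 = day 18.
Task 4 cannot begin until task 2 (finishes day 18). It runs from day 18 to 18 + 2 = day 20.

20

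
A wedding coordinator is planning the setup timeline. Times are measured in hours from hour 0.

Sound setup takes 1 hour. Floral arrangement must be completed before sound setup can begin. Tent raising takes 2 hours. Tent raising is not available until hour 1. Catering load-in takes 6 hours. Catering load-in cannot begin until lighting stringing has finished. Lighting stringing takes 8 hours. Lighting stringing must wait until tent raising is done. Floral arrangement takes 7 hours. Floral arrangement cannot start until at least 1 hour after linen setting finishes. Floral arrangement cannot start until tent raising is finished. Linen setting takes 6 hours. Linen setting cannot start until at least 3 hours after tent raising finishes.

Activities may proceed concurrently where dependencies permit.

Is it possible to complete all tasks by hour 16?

No

After its own release at hour 1, tent raising can start at hour 1 and finishes at hour 3.
After tent raising (finishes hour 3), lighting stringing can start at hour 3 and finishes at hour 11.
After lighting stringing (finishes hour 11), catering load-in can start at hour 11 and finishes at hour 17.
Linen setting waits on tent raising (finishes hour 3, plus 3-hour gap → hour 6), so it starts at hour 6 and finishes at 6 + 6 = hour 12.
Floral arrangement cannot start until linen setting (finishes hour 12, plus 1-hour gap → hour 13); tent raising (finishes hour 3). The controlling bound is hour 13, so floral arrangement finishes at 13 + 7 = hour 20.
Sound setup waits on floral arrangement (finishes hour 20), so it starts at hour 20 and finishes at 20 + 1 = hour 21.
The earliest everything can be done is hour 21, which is after the deadline of 16, so it is not possible.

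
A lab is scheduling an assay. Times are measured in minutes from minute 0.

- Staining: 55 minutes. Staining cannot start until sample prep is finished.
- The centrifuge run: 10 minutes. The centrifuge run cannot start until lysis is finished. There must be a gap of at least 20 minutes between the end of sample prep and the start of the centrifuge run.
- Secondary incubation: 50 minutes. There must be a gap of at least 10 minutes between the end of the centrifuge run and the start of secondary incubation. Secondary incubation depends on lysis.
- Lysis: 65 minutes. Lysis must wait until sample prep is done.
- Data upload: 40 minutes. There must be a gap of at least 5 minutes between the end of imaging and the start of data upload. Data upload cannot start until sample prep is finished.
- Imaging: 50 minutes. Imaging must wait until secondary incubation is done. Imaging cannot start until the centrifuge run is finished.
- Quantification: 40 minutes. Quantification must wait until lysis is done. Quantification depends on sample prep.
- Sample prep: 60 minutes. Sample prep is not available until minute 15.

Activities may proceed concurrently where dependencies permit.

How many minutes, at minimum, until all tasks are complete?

Sample prep waits on its own release at minute 15, so it starts at minute 15 and finishes at 15 + 60 = minute 75.
Staining cannot begin until sample prep (finishes minute 75). It runs from minute 75 to 75 + 55 = minute 130.
After sample prep (finishes minute 75), lysis can start at minute 75 and finishes at minute 140.
Quantification cannot start until lysis (finishes minute 140); sample prep (finishes minute 75). The controlling bound is minute 140, so quantification finishes at 140 + 40 = minute 180.
The centrifuge run needs all of lysis (finishes minute 140); sample prep (finishes minute 75, plus 20-minute gap → minute 95). That puts its earliest start at minute 140; it finishes at 140 + 10 = minute 150.
Secondary incubation cannot start until the centrifuge run (finishes minute 150, plus 10-minute gap → minute 160); lysis (finishes minute 140). The controlling bound is minute 160, so secondary incubation finishes at 160 + 50 = minute 210.
Imaging needs all of secondary incubation (finishes minute 210); the centrifuge run (finishes minute 150). That puts its earliest start at minute 210; it finishes at 210 + 50 = minute 260.
Data upload cannot start until imaging (finishes minute 260, plus 5-minute gap → minute 265); sample prep (finishes minute 75). The controlling bound is minute 265, so data upload finishes at 265 + 40 = minute 305.
All tasks are finished once the last one completes. Finish times: Sample prep at 75, Lysis at 140, The centrifuge run at 150, Staining at 130, Secondary incubation at 210, Imaging at 260, Quantification at 180, Data upload at 305. The latest is minute 305.

305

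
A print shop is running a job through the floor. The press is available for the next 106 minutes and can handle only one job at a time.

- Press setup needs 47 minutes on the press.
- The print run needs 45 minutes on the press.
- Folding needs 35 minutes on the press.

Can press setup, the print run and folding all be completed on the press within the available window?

No

Running back to back, the jobs need 47 + 45 + 35 = 127 minutes on the press.
Since 127 > 106, they cannot all fit.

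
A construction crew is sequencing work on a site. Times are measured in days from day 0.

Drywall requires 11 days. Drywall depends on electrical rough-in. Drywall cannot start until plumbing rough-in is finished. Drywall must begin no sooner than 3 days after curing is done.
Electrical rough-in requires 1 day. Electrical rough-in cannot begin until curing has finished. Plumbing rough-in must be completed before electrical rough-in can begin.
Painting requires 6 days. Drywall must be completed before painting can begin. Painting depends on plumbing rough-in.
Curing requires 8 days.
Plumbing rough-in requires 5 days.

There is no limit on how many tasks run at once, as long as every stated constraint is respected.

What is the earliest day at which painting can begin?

22

Plumbing rough-in can start immediately at day 0; it finishes at day 5.
Curing has no prerequisites, so it starts at day 0 and finishes at day 8.
Electrical rough-in cannot start until curing (finishes day 8); plumbing rough-in (finishes day 5). The controlling bound is day 8, so electrical rough-in finishes at 8 + 1 = day 9.
For drywall: electrical rough-in (finishes day 9); plumbing rough-in (finishes day 5); curing (finishes day 8, plus 3-day gap → day 11). Taking the maximum gives a start of day 11, and it finishes at 11 + 11 = day 22.
Painting waits on drywall (finishes day 22); plumbing rough-in (finishes day 5). The latest of these is day 22, which is the earliest painting can start.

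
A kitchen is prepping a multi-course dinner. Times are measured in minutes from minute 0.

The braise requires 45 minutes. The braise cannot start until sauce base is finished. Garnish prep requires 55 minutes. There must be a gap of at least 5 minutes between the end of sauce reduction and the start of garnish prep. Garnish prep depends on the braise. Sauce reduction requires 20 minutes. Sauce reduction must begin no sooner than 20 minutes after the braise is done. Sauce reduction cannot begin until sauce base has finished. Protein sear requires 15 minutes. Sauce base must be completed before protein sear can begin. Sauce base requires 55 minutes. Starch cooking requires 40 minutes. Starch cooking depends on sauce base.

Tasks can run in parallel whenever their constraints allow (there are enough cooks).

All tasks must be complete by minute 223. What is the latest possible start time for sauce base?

23

Nothing follows garnish prep; the deadline of minute 223 is its only limit. It must start by 223 − 55 = minute 168.
Sauce reduction has to be done before garnish prep (must start by minute 168, minus 5-minute gap → minute 163). That means finishing by minute 163, i.e. starting by 163 − 20 = minute 143.
For the braise: sauce reduction (must start by minute 143, minus 20-minute gap → minute 123); garnish prep (must start by minute 168). The most restrictive is minute 123; with a 45-minute duration, the braise must start by minute 78.
Nothing follows protein sear; the deadline of minute 223 is its only limit. It must start by 223 − 15 = minute 208.
To finish by minute 223, starch cooking (duration 40) must start no later than minute 183.
Sauce base has several dependents: the braise (must start by minute 78); protein sear (must start by minute 208); sauce reduction (must start by minute 143); starch cooking (must start by minute 183). The earliest of those limits is minute 78, so sauce base must start by 78 − 55 = minute 23.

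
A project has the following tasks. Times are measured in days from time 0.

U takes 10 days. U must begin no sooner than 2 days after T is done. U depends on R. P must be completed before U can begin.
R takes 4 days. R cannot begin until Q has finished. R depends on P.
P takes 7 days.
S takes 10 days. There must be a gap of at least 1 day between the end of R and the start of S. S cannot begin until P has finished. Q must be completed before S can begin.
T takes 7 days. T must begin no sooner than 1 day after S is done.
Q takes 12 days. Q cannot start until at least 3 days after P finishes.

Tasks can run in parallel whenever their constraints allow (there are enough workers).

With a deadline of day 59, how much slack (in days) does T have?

P has no prerequisites, so it starts at day 0 and finishes at day 7.
After P (finishes day 7, plus 3-day gap → day 10), Q can start at day 10 and finishes at day 22.
R cannot start until Q (finishes day 22); P (finishes day 7). The controlling bound is day 22, so R finishes at 22 + 4 = day 26.
S has to wait for R (finishes day 26, plus 1-day gap → day 27); P (finishes day 7); Q (finishes day 22). The latest of these is day 27, so S runs day 27 to 27 + 10 = day 37.
After S (finishes day 37, plus 1-day gap → day 38), T can start at day 38 and finishes at day 45.

Working backward from the deadline:
U must finish by day 59; it takes 10 days, so it must start by 59 − 10 = day 49.
T feeds into U (must start by day 49, minus 2-day gap → day 47); so T must finish by day 47 and therefore start by day 40.
So T can start as early as day 38 and as late as day 40, giving 40 − 38 = 2 days of slack.

2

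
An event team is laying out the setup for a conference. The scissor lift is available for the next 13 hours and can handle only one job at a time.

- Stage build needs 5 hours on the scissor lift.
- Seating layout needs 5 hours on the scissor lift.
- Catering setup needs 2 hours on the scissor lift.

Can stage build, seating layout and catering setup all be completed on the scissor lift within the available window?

Running back to back, the jobs need 5 + 5 + 2 = 12 hours on the scissor lift.
Since 12 ≤ 13, they fit within the window.

Yes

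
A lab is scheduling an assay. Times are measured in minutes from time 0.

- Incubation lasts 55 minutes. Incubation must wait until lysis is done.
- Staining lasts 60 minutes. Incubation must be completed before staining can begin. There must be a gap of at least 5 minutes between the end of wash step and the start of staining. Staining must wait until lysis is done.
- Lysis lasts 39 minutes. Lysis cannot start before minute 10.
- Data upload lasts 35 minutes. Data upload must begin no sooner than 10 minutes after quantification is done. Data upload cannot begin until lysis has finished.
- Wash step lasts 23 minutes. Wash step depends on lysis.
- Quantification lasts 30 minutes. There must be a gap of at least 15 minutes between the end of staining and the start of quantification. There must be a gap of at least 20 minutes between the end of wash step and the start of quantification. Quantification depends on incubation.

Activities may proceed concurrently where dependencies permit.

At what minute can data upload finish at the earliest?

254

Lysis waits on its own release at minute 10, so it starts at minute 10 and finishes at 10 + 39 = minute 49.
Wash step cannot begin until lysis (finishes minute 49). It runs from minute 49 to 49 + 23 = minute 72.
Incubation waits on lysis (finishes minute 49), so it starts at minute 49 and finishes at 49 + 55 = minute 104.
Staining has to wait for incubation (finishes minute 104); wash step (finishes minute 72, plus 5-minute gap → minute 77); lysis (finishes minute 49). The latest of these is minute 104, so staining runs minute 104 to 104 + 60 = minute 164.
Quantification has to wait for staining (finishes minute 164, plus 15-minute gap → minute 179); wash step (finishes minute 72, plus 20-minute gap → minute 92); incubation (finishes minute 104). The latest of these is minute 179, so quantification runs minute 179 to 179 + 30 = minute 209.
Data upload has to wait for quantification (finishes minute 209, plus 10-minute gap → minute 219); lysis (finishes minute 49). The latest of these is minute 219, so data upload runs minute 219 to 219 + 35 = minute 254.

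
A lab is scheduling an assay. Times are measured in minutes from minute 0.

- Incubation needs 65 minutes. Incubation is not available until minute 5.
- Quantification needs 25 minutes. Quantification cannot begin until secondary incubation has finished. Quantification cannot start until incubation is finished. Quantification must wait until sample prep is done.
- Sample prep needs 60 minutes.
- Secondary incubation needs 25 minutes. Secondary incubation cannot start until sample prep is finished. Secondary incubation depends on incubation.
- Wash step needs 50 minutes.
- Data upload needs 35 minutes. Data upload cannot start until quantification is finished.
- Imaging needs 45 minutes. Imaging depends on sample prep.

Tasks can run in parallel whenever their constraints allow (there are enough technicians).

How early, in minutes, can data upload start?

120

Incubation cannot begin until its own release at minute 5. It runs from minute 5 to 5 + 65 = minute 70.
Sample prep has no prerequisites, so it starts at minute 0 and finishes at minute 60.
For secondary incubation: sample prep (finishes minute 60); incubation (finishes minute 70). Taking the maximum gives a start of minute 70, and it finishes at 70 + 25 = minute 95.
Quantification needs all of secondary incubation (finishes minute 95); incubation (finishes minute 70); sample prep (finishes minute 60). That puts its earliest start at minute 95; it finishes at 95 + 25 = minute 120.
Data upload waits on quantification (finishes minute 120), so the earliest it can start is minute 120.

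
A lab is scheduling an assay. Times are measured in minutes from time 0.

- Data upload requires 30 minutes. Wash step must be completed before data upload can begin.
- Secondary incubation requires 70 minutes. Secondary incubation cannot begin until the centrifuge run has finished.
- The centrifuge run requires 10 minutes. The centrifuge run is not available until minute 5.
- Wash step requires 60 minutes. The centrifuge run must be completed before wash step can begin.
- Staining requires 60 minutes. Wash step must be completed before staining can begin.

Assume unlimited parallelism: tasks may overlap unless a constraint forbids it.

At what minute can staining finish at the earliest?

The centrifuge run cannot begin until its own release at minute 5. It runs from minute 5 to 5 + 10 = minute 15.
Wash step cannot begin until the centrifuge run (finishes minute 15). It runs from minute 15 to 15 + 60 = minute 75.
After wash step (finishes minute 75), staining can start at minute 75 and finishes at minute 135.

135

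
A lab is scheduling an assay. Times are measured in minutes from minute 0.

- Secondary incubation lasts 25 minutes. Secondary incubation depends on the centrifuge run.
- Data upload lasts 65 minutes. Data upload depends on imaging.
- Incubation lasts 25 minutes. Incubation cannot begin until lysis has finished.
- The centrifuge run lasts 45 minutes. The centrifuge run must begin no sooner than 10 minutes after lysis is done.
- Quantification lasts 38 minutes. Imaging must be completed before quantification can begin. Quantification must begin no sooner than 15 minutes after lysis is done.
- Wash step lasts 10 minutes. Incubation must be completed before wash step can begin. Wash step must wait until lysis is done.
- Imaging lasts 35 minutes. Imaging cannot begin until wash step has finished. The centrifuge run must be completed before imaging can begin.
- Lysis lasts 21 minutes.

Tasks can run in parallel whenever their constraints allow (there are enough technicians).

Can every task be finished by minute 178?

Lysis can start immediately at minute 0; it finishes at minute 21.
The centrifuge run cannot begin until lysis (finishes minute 21, plus 10-minute gap → minute 31). It runs from minute 31 to 31 + 45 = minute 76.
Secondary incubation cannot begin until the centrifuge run (finishes minute 76). It runs from minute 76 to 76 + 25 = minute 101.
Incubation waits on lysis (finishes minute 21), so it starts at minute 21 and finishes at 21 + 25 = minute 46.
Wash step cannot start until incubation (finishes minute 46); lysis (finishes minute 21). The controlling bound is minute 46, so wash step finishes at 46 + 10 = minute 56.
For imaging: wash step (finishes minute 56); the centrifuge run (finishes minute 76). Taking the maximum gives a start of minute 76, and it finishes at 76 + 35 = minute 111.
After imaging (finishes minute 111), data upload can start at minute 111 and finishes at minute 176.
For quantification: imaging (finishes minute 111); lysis (finishes minute 21, plus 15-minute gap → minute 36). Taking the maximum gives a start of minute 111, and it finishes at 111 + 38 = minute 149.
Every task is finished by minute 176, which is no later than the deadline of 178, so the schedule is feasible.

Yes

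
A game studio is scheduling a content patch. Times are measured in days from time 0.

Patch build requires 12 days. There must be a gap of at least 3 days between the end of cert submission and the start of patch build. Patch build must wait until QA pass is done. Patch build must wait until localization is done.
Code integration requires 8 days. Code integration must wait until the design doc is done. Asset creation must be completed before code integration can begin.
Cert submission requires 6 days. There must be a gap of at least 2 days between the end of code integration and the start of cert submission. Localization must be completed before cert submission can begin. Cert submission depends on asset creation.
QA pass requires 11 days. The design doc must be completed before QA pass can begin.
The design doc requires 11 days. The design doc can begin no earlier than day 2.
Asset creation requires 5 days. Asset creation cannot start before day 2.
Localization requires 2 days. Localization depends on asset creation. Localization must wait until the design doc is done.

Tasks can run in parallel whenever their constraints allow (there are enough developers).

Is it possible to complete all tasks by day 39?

After its own release at day 2, asset creation can start at day 2 and finishes at day 7.
After its own release at day 2, the design doc can start at day 2 and finishes at day 13.
After the design doc (finishes day 13), QA pass can start at day 13 and finishes at day 24.
For localization: asset creation (finishes day 7); the design doc (finishes day 13). Taking the maximum gives a start of day 13, and it finishes at 13 + 2 = day 15.
For code integration: the design doc (finishes day 13); asset creation (finishes day 7). Taking the maximum gives a start of day 13, and it finishes at 13 + 8 = day 21.
Cert submission needs all of code integration (finishes day 21, plus 2-day gap → day 23); localization (finishes day 15); asset creation (finishes day 7). That puts its earliest start at day 23; it finishes at 23 + 6 = day 29.
Patch build cannot start until cert submission (finishes day 29, plus 3-day gap → day 32); QA pass (finishes day 24); localization (finishes day 15). The controlling bound is day 32, so patch build finishes at 32 + 12 = day 44.
The earliest everything can be done is day 44, which is after the deadline of 39, so it is not possible.

No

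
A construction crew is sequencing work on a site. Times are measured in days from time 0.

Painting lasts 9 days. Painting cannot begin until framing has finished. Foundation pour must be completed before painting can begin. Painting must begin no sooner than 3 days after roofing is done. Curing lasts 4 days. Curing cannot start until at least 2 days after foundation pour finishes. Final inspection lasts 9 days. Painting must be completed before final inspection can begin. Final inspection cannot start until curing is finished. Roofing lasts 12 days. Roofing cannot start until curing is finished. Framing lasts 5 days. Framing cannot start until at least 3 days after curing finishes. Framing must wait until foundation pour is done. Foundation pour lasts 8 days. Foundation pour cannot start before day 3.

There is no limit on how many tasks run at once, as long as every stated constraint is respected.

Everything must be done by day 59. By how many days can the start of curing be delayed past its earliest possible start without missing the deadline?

9

After its own release at day 3, foundation pour can start at day 3 and finishes at day 11.
Curing waits on foundation pour (finishes day 11, plus 2-day gap → day 13), so it starts at day 13 and finishes at 13 + 4 = day 17.

Working backward from the deadline:
To finish by day 59, final inspection (duration 9) must start no later than day 50.
Since final inspection (must start by day 50) depends on it, painting must finish by day 50. Backing off its 9-day duration gives a latest start of day 41.
Framing must finish before painting (must start by day 41). With a 5-day duration, framing must start by 41 − 5 = day 36.
Since painting (must start by day 41, minus 3-day gap → day 38) depends on it, roofing must finish by day 38. Backing off its 12-day duration gives a latest start of day 26.
Curing feeds framing (must start by day 36, minus 3-day gap → day 33); roofing (must start by day 26); final inspection (must start by day 50). Taking the minimum, curing must finish by day 26 and start by 26 − 4 = day 22.
So curing can start as early as day 13 and as late as day 22, giving 22 − 13 = 9 days of slack.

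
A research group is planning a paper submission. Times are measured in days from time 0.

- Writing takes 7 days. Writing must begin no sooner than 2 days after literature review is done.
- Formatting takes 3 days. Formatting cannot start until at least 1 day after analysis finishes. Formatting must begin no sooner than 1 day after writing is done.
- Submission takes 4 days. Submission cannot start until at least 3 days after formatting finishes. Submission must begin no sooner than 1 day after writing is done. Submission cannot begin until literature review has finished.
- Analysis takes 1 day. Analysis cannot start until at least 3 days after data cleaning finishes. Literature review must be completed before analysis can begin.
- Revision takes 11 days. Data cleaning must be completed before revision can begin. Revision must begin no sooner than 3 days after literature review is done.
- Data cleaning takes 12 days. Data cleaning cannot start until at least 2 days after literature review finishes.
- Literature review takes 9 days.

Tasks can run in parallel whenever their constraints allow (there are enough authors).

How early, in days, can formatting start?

Literature review has no prerequisites, so it starts at day 0 and finishes at day 9.
Writing cannot begin until literature review (finishes day 9, plus 2-day gap → day 11). It runs from day 11 to 11 + 7 = day 18.
Data cleaning waits on literature review (finishes day 9, plus 2-day gap → day 11), so it starts at day 11 and finishes at 11 + 12 = day 23.
Analysis has to wait for data cleaning (finishes day 23, plus 3-day gap → day 26); literature review (finishes day 9). The latest of these is day 26, so analysis runs day 26 to 26 + 1 = day 27.
Formatting waits on analysis (finishes day 27, plus 1-day gap → day 28); writing (finishes day 18, plus 1-day gap → day 19). The latest of these is day 28, which is the earliest formatting can start.

28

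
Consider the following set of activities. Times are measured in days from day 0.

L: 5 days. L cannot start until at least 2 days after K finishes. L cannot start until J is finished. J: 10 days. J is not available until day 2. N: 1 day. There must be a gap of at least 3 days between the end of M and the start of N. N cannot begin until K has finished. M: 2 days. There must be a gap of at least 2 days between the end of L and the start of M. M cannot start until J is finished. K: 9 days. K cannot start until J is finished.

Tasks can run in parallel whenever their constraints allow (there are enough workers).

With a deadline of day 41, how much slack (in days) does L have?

J waits on its own release at day 2, so it starts at day 2 and finishes at 2 + 10 = day 12.
K cannot begin until J (finishes day 12). It runs from day 12 to 12 + 9 = day 21.
L cannot start until K (finishes day 21, plus 2-day gap → day 23); J (finishes day 12). The controlling bound is day 23, so L finishes at 23 + 5 = day 28.

Working backward from the deadline:
Nothing follows N; the deadline of day 41 is its only limit. It must start by 41 − 1 = day 40.
M has to be done before N (must start by day 40, minus 3-day gap → day 37). That means finishing by day 37, i.e. starting by 37 − 2 = day 35.
L has to be done before M (must start by day 35, minus 2-day gap → day 33). That means finishing by day 33, i.e. starting by 33 − 5 = day 28.
So L can start as early as day 23 and as late as day 28, giving 28 − 23 = 5 days of slack.

5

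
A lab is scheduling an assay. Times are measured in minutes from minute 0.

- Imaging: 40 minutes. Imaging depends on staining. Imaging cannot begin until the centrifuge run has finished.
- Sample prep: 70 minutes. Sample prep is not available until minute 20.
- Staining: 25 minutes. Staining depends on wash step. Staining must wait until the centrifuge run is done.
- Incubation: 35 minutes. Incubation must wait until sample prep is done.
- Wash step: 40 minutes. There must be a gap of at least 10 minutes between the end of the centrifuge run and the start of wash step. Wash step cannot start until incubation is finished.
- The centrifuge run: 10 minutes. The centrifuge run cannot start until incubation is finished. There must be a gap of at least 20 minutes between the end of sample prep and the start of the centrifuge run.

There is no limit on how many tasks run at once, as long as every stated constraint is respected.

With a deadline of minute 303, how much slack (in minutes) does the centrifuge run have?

53

Sample prep cannot begin until its own release at minute 20. It runs from minute 20 to 20 + 70 = minute 90.
After sample prep (finishes minute 90), incubation can start at minute 90 and finishes at minute 125.
The centrifuge run needs all of incubation (finishes minute 125); sample prep (finishes minute 90, plus 20-minute gap → minute 110). That puts its earliest start at minute 125; it finishes at 125 + 10 = minute 135.

Working backward from the deadline:
Nothing follows imaging; the deadline of minute 303 is its only limit. It must start by 303 − 40 = minute 263.
Since imaging (must start by minute 263) depends on it, staining must finish by minute 263. Backing off its 25-minute duration gives a latest start of minute 238.
Since staining (must start by minute 238) depends on it, wash step must finish by minute 238. Backing off its 40-minute duration gives a latest start of minute 198.
The centrifuge run feeds wash step (must start by minute 198, minus 10-minute gap → minute 188); staining (must start by minute 238); imaging (must start by minute 263). Taking the minimum, the centrifuge run must finish by minute 188 and start by 188 − 10 = minute 178.
So the centrifuge run can start as early as minute 125 and as late as minute 178, giving 178 − 125 = 53 minutes of slack.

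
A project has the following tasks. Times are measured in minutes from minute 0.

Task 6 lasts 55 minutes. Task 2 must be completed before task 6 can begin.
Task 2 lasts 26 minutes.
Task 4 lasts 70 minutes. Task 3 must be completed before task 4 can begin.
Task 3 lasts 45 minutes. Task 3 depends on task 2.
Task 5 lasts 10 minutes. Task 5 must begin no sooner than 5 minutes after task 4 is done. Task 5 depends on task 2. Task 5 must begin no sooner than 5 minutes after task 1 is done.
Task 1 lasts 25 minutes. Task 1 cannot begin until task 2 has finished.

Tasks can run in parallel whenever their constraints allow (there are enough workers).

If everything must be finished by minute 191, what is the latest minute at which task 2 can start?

Task 5 must finish by minute 191; it takes 10 minutes, so it must start by 191 − 10 = minute 181.
Since task 5 (must start by minute 181, minus 5-minute gap → minute 176) depends on it, task 1 must finish by minute 176. Backing off its 25-minute duration gives a latest start of minute 151.
Task 4 has to be done before task 5 (must start by minute 181, minus 5-minute gap → minute 176). That means finishing by minute 176, i.e. starting by 176 − 70 = minute 106.
Task 3 has to be done before task 4 (must start by minute 106). That means finishing by minute 106, i.e. starting by 106 − 45 = minute 61.
Nothing follows task 6; the deadline of minute 191 is its only limit. It must start by 191 − 55 = minute 136.
Task 2 must finish in time for task 1 (must start by minute 151); task 3 (must start by minute 61); task 5 (must start by minute 181); task 6 (must start by minute 136). The tightest is minute 61, so task 2 must start by 61 − 26 = minute 35.

35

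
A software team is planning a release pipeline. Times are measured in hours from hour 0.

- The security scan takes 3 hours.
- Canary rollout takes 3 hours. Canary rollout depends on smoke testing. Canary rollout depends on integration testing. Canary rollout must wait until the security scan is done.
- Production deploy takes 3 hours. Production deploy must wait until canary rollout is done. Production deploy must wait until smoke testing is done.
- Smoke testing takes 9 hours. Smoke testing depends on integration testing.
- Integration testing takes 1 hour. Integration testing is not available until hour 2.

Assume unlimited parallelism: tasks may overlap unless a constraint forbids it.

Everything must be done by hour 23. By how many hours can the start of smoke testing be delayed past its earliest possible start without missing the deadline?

5

Integration testing cannot begin until its own release at hour 2. It runs from hour 2 to 2 + 1 = hour 3.
After integration testing (finishes hour 3), smoke testing can start at hour 3 and finishes at hour 12.

Working backward from the deadline:
Production deploy has no dependents, so it just needs to finish by hour 23. Starting by 23 − 3 = hour 20 achieves that.
Canary rollout must finish before production deploy (must start by hour 20). With a 3-hour duration, canary rollout must start by 20 − 3 = hour 17.
Smoke testing has several dependents: canary rollout (must start by hour 17); production deploy (must start by hour 20). The earliest of those limits is hour 17, so smoke testing must start by 17 − 9 = hour 8.
So smoke testing can start as early as hour 3 and as late as hour 8, giving 8 − 3 = 5 hours of slack.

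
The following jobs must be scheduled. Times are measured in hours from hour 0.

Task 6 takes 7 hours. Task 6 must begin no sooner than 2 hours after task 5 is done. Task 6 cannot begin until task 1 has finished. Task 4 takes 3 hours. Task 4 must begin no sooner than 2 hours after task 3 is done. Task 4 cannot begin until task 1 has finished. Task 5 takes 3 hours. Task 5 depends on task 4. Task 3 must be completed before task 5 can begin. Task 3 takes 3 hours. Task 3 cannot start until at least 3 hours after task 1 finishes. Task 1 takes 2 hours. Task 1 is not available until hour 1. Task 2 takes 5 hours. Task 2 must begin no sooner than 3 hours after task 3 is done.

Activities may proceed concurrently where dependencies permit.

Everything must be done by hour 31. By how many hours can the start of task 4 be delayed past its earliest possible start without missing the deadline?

5

Task 1 waits on its own release at hour 1, so it starts at hour 1 and finishes at 1 + 2 = hour 3.
Task 3 cannot begin until task 1 (finishes hour 3, plus 3-hour gap → hour 6). It runs from hour 6 to 6 + 3 = hour 9.
Task 4 needs all of task 3 (finishes hour 9, plus 2-hour gap → hour 11); task 1 (finishes hour 3). That puts its earliest start at hour 11; it finishes at 11 + 3 = hour 14.

Working backward from the deadline:
Nothing follows task 6; the deadline of hour 31 is its only limit. It must start by 31 − 7 = hour 24.
Task 5 must finish before task 6 (must start by hour 24, minus 2-hour gap → hour 22). With a 3-hour duration, task 5 must start by 22 − 3 = hour 19.
Task 4 must finish before task 5 (must start by hour 19). With a 3-hour duration, task 4 must start by 19 − 3 = hour 16.
So task 4 can start as early as hour 11 and as late as hour 16, giving 16 − 11 = 5 hours of slack.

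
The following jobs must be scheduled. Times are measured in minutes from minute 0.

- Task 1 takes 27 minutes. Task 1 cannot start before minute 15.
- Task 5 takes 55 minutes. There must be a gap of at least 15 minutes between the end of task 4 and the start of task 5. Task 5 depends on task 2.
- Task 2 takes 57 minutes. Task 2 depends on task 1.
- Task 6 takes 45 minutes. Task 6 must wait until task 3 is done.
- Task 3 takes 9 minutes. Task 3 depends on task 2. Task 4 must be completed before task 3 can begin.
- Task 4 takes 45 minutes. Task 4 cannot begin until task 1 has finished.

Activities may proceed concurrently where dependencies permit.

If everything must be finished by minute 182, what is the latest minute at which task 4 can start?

67

Task 6 has no dependents, so it just needs to finish by minute 182. Starting by 182 − 45 = minute 137 achieves that.
Task 3 has to be done before task 6 (must start by minute 137). That means finishing by minute 137, i.e. starting by 137 − 9 = minute 128.
To finish by minute 182, task 5 (duration 55) must start no later than minute 127.
Task 4 feeds task 3 (must start by minute 128); task 5 (must start by minute 127, minus 15-minute gap → minute 112). Taking the minimum, task 4 must finish by minute 112 and start by 112 − 45 = minute 67.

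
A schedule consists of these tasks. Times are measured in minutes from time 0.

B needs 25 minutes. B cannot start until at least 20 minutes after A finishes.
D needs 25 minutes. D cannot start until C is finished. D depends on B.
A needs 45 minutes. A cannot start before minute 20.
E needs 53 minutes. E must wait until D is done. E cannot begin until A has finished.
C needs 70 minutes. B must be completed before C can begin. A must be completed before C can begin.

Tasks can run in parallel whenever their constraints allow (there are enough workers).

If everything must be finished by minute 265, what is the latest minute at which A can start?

E must finish by minute 265; it takes 53 minutes, so it must start by 265 − 53 = minute 212.
D feeds into E (must start by minute 212); so D must finish by minute 212 and therefore start by minute 187.
C has to be done before D (must start by minute 187). That means finishing by minute 187, i.e. starting by 187 − 70 = minute 117.
For B: C (must start by minute 117); D (must start by minute 187). The most restrictive is minute 117; with a 25-minute duration, B must start by minute 92.
A feeds B (must start by minute 92, minus 20-minute gap → minute 72); C (must start by minute 117); E (must start by minute 212). Taking the minimum, A must finish by minute 72 and start by 72 − 45 = minute 27.

27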